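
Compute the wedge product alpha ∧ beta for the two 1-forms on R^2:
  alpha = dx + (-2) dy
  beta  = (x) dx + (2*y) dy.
alpha ∧ beta = (2*x + 2*y) dx ∧ dy

Distribute the wedge, using dx_i ∧ dx_j = -dx_j ∧ dx_i and dx_i ∧ dx_i = 0. For each pair (i, j) with i < j, the coefficient of dx_i ∧ dx_j in alpha ∧ beta is (alpha_i * beta_j - alpha_j * beta_i). Collecting: alpha ∧ beta = (2*x + 2*y) dx ∧ dy.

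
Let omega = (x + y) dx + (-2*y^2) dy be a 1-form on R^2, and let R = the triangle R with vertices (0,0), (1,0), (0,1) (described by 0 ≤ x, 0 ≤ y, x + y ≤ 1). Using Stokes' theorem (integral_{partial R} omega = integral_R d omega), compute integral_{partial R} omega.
integral_(partial R) omega = -1/2

Stokes: integral_partial_R omega = integral_R d omega with d omega = (∂Q/∂x - ∂P/∂y) dx ∧ dy.
  ∂Q/∂x = 0
  ∂P/∂y = 1
  integrand = ∂Q/∂x - ∂P/∂y = -1.
Integrating over R: integral_0^1 integral_0^{1-x} (-1) dy dx = -1/2.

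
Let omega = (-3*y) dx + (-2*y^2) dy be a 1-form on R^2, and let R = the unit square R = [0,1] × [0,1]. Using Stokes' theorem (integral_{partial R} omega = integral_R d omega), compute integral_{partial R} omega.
integral_(partial R) omega = 3

Stokes: integral_partial_R omega = integral_R d omega with d omega = (∂Q/∂x - ∂P/∂y) dx ∧ dy.
  ∂Q/∂x = 0
  ∂P/∂y = -3
  integrand = ∂Q/∂x - ∂P/∂y = 3.
Integrating over R: integral_0^1 integral_0^1 (3) dx dy = 3.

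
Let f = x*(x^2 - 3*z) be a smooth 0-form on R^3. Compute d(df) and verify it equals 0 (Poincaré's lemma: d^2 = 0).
d(df) = 0

Step 1: df = sum_i (∂f/∂x_i) dx_i = (3*x^2 - 3*z) dx + (0) dy + (-3*x) dz.
Step 2: Apply d again. Using the 1-form formula, the coefficient of dx ∧ dy in d(df) is ∂^2 f/∂x ∂y - ∂^2 f/∂y ∂x = (0) - (0) = 0 (equality of mixed partials for smooth f).
Similarly for dx ∧ dz and dy ∧ dz — all coefficients vanish. So d(df) = 0.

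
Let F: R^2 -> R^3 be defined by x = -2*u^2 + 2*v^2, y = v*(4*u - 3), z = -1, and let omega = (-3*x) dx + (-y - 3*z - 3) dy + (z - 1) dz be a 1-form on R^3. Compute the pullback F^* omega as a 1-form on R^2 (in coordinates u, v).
F^* omega = (-24*u^3 + 8*u*v^2 + 12*v^2) du + (v*(8*u^2 + 24*u - 24*v^2 - 9)) dv

Using F^*(f dg) = (f ∘ F) d(g ∘ F), substitute each coordinate x_i by F_i(u, v) in f_i, and replace dx_i by d F_i = (∂F_i/∂u) du + (∂F_i/∂v) dv.
  For the x component: f_1(F) = 6*u^2 - 6*v^2; d F_1 = (-4*u) du + (4*v) dv
  For the y component: f_2(F) = v*(3 - 4*u); d F_2 = (4*v) du + (4*u - 3) dv
  For the z component: f_3(F) = -2; d F_3 = (0) du + (0) dv
Combining and collecting du, dv coefficients:
  coeff of du: -24*u^3 + 8*u*v^2 + 12*v^2
  coeff of dv: v*(8*u^2 + 24*u - 24*v^2 - 9)
F^* omega = (-24*u^3 + 8*u*v^2 + 12*v^2) du + (v*(8*u^2 + 24*u - 24*v^2 - 9)) dv.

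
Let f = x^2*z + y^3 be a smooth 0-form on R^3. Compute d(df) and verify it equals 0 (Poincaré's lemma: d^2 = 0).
d(df) = 0

Step 1: df = sum_i (∂f/∂x_i) dx_i = (2*x*z) dx + (3*y^2) dy + (x^2) dz.
Step 2: Apply d again. Using the 1-form formula, the coefficient of dx ∧ dy in d(df) is ∂^2 f/∂x ∂y - ∂^2 f/∂y ∂x = (0) - (0) = 0 (equality of mixed partials for smooth f).
Similarly for dx ∧ dz and dy ∧ dz — all coefficients vanish. So d(df) = 0.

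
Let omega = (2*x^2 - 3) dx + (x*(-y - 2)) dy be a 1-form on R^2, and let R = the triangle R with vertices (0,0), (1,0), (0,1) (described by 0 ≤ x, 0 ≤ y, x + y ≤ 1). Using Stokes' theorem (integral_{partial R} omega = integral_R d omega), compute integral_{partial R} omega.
integral_(partial R) omega = -7/6

Stokes: integral_partial_R omega = integral_R d omega with d omega = (∂Q/∂x - ∂P/∂y) dx ∧ dy.
  ∂Q/∂x = -y - 2
  ∂P/∂y = 0
  integrand = ∂Q/∂x - ∂P/∂y = -y - 2.
Integrating over R: integral_0^1 integral_0^{1-x} (-y - 2) dy dx = -7/6.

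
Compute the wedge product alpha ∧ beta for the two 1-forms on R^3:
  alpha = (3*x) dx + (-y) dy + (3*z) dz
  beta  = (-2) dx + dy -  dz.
alpha ∧ beta = (3*x - 2*y) dx ∧ dy + (-3*x + 6*z) dx ∧ dz + (y - 3*z) dy ∧ dz

Distribute the wedge, using dx_i ∧ dx_j = -dx_j ∧ dx_i and dx_i ∧ dx_i = 0. For each pair (i, j) with i < j, the coefficient of dx_i ∧ dx_j in alpha ∧ beta is (alpha_i * beta_j - alpha_j * beta_i). Collecting: alpha ∧ beta = (3*x - 2*y) dx ∧ dy + (-3*x + 6*z) dx ∧ dz + (y - 3*z) dy ∧ dz.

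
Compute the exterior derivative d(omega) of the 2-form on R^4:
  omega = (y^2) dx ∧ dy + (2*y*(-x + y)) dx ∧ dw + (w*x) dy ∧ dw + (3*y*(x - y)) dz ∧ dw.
d(omega) = (w + 2*x - 4*y) dx ∧ dy ∧ dw + (3*y) dx ∧ dz ∧ dw + (3*x - 6*y) dy ∧ dz ∧ dw

For a 2-form omega = sum_{i<j} g_{ij} dx_i ∧ dx_j, the exterior derivative is
  d(omega) = sum_{i<j} d(g_{ij}) ∧ dx_i ∧ dx_j = sum_{i<j, k} (∂g_{ij}/∂x_k) dx_k ∧ dx_i ∧ dx_j.
Expand each term, using dx_k ∧ dx_i ∧ dx_j = sgn(permutation) dx_{(a)} ∧ dx_{(b)} ∧ dx_{(c)} with (a < b < c) sorted:
  d(2*y*(-x + y)) includes (∂/∂y)(2*y*(-x + y)) dy = (-2*x + 4*y) dy, which multiplied by dx ∧ dw gives (2*x - 4*y) dx ∧ dy ∧ dw
  d(w*x) includes (∂/∂x)(w*x) dx = (w) dx, which multiplied by dy ∧ dw gives (w) dx ∧ dy ∧ dw
  d(3*y*(x - y)) includes (∂/∂x)(3*y*(x - y)) dx = (3*y) dx, which multiplied by dz ∧ dw gives (3*y) dx ∧ dz ∧ dw
  d(3*y*(x - y)) includes (∂/∂y)(3*y*(x - y)) dy = (3*x - 6*y) dy, which multiplied by dz ∧ dw gives (3*x - 6*y) dy ∧ dz ∧ dw
Collecting like 3-forms: d(omega) = (w + 2*x - 4*y) dx ∧ dy ∧ dw + (3*y) dx ∧ dz ∧ dw + (3*x - 6*y) dy ∧ dz ∧ dw.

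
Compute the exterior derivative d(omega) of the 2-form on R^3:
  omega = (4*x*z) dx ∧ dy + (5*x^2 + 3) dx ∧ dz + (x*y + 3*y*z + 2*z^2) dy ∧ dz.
d(omega) = (4*x + y) dx ∧ dy ∧ dz

For a 2-form omega = sum_{i<j} g_{ij} dx_i ∧ dx_j, the exterior derivative is
  d(omega) = sum_{i<j} d(g_{ij}) ∧ dx_i ∧ dx_j = sum_{i<j, k} (∂g_{ij}/∂x_k) dx_k ∧ dx_i ∧ dx_j.
Expand each term, using dx_k ∧ dx_i ∧ dx_j = sgn(permutation) dx_{(a)} ∧ dx_{(b)} ∧ dx_{(c)} with (a < b < c) sorted:
  d(4*x*z) includes (∂/∂z)(4*x*z) dz = (4*x) dz, which multiplied by dx ∧ dy gives (4*x) dx ∧ dy ∧ dz
  d(x*y + 3*y*z + 2*z^2) includes (∂/∂x)(x*y + 3*y*z + 2*z^2) dx = (y) dx, which multiplied by dy ∧ dz gives (y) dx ∧ dy ∧ dz
Collecting like 3-forms: d(omega) = (4*x + y) dx ∧ dy ∧ dz.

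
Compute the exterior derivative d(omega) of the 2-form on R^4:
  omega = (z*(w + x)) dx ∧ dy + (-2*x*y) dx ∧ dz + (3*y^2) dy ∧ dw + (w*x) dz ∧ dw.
d(omega) = (w + 3*x) dx ∧ dy ∧ dz + (z) dx ∧ dy ∧ dw + (w) dx ∧ dz ∧ dw

For a 2-form omega = sum_{i<j} g_{ij} dx_i ∧ dx_j, the exterior derivative is
  d(omega) = sum_{i<j} d(g_{ij}) ∧ dx_i ∧ dx_j = sum_{i<j, k} (∂g_{ij}/∂x_k) dx_k ∧ dx_i ∧ dx_j.
Expand each term, using dx_k ∧ dx_i ∧ dx_j = sgn(permutation) dx_{(a)} ∧ dx_{(b)} ∧ dx_{(c)} with (a < b < c) sorted:
  d(z*(w + x)) includes (∂/∂z)(z*(w + x)) dz = (w + x) dz, which multiplied by dx ∧ dy gives (w + x) dx ∧ dy ∧ dz
  d(z*(w + x)) includes (∂/∂w)(z*(w + x)) dw = (z) dw, which multiplied by dx ∧ dy gives (z) dx ∧ dy ∧ dw
  d(-2*x*y) includes (∂/∂y)(-2*x*y) dy = (-2*x) dy, which multiplied by dx ∧ dz gives (2*x) dx ∧ dy ∧ dz
  d(w*x) includes (∂/∂x)(w*x) dx = (w) dx, which multiplied by dz ∧ dw gives (w) dx ∧ dz ∧ dw
Collecting like 3-forms: d(omega) = (w + 3*x) dx ∧ dy ∧ dz + (z) dx ∧ dy ∧ dw + (w) dx ∧ dz ∧ dw.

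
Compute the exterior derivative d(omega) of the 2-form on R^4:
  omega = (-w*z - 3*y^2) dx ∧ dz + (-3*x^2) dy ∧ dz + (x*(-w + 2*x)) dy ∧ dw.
d(omega) = (-6*x + 6*y) dx ∧ dy ∧ dz + (-z) dx ∧ dz ∧ dw + (-w + 4*x) dx ∧ dy ∧ dw

For a 2-form omega = sum_{i<j} g_{ij} dx_i ∧ dx_j, the exterior derivative is
  d(omega) = sum_{i<j} d(g_{ij}) ∧ dx_i ∧ dx_j = sum_{i<j, k} (∂g_{ij}/∂x_k) dx_k ∧ dx_i ∧ dx_j.
Expand each term, using dx_k ∧ dx_i ∧ dx_j = sgn(permutation) dx_{(a)} ∧ dx_{(b)} ∧ dx_{(c)} with (a < b < c) sorted:
  d(-w*z - 3*y^2) includes (∂/∂y)(-w*z - 3*y^2) dy = (-6*y) dy, which multiplied by dx ∧ dz gives (6*y) dx ∧ dy ∧ dz
  d(-w*z - 3*y^2) includes (∂/∂w)(-w*z - 3*y^2) dw = (-z) dw, which multiplied by dx ∧ dz gives (-z) dx ∧ dz ∧ dw
  d(-3*x^2) includes (∂/∂x)(-3*x^2) dx = (-6*x) dx, which multiplied by dy ∧ dz gives (-6*x) dx ∧ dy ∧ dz
  d(x*(-w + 2*x)) includes (∂/∂x)(x*(-w + 2*x)) dx = (-w + 4*x) dx, which multiplied by dy ∧ dw gives (-w + 4*x) dx ∧ dy ∧ dw
Collecting like 3-forms: d(omega) = (-6*x + 6*y) dx ∧ dy ∧ dz + (-z) dx ∧ dz ∧ dw + (-w + 4*x) dx ∧ dy ∧ dw.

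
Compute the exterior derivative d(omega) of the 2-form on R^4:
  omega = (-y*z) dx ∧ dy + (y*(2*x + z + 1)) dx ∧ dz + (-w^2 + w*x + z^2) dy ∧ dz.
d(omega) = (w - 2*x - y - z - 1) dx ∧ dy ∧ dz + (-2*w + x) dy ∧ dz ∧ dw

For a 2-form omega = sum_{i<j} g_{ij} dx_i ∧ dx_j, the exterior derivative is
  d(omega) = sum_{i<j} d(g_{ij}) ∧ dx_i ∧ dx_j = sum_{i<j, k} (∂g_{ij}/∂x_k) dx_k ∧ dx_i ∧ dx_j.
Expand each term, using dx_k ∧ dx_i ∧ dx_j = sgn(permutation) dx_{(a)} ∧ dx_{(b)} ∧ dx_{(c)} with (a < b < c) sorted:
  d(-y*z) includes (∂/∂z)(-y*z) dz = (-y) dz, which multiplied by dx ∧ dy gives (-y) dx ∧ dy ∧ dz
  d(y*(2*x + z + 1)) includes (∂/∂y)(y*(2*x + z + 1)) dy = (2*x + z + 1) dy, which multiplied by dx ∧ dz gives (-2*x - z - 1) dx ∧ dy ∧ dz
  d(-w^2 + w*x + z^2) includes (∂/∂x)(-w^2 + w*x + z^2) dx = (w) dx, which multiplied by dy ∧ dz gives (w) dx ∧ dy ∧ dz
  d(-w^2 + w*x + z^2) includes (∂/∂w)(-w^2 + w*x + z^2) dw = (-2*w + x) dw, which multiplied by dy ∧ dz gives (-2*w + x) dy ∧ dz ∧ dw
Collecting like 3-forms: d(omega) = (w - 2*x - y - z - 1) dx ∧ dy ∧ dz + (-2*w + x) dy ∧ dz ∧ dw.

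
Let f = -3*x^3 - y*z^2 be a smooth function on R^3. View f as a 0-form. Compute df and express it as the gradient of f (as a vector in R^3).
df = (-9*x^2) dx + (-z^2) dy + (-2*y*z) dz; grad f = (-9*x^2, -z^2, -2*y*z)

For a 0-form f, d f = (∂f/∂x) dx + (∂f/∂y) dy + (∂f/∂z) dz. The components of the vector representation are exactly the entries of grad f in Cartesian coordinates:
  ∂f/∂x = -9*x^2
  ∂f/∂y = -z^2
  ∂f/∂z = -2*y*z.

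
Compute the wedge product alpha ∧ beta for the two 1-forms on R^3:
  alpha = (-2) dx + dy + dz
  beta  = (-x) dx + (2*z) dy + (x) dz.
alpha ∧ beta = (x - 4*z) dx ∧ dy + (-x) dx ∧ dz + (x - 2*z) dy ∧ dz

Distribute the wedge, using dx_i ∧ dx_j = -dx_j ∧ dx_i and dx_i ∧ dx_i = 0. For each pair (i, j) with i < j, the coefficient of dx_i ∧ dx_j in alpha ∧ beta is (alpha_i * beta_j - alpha_j * beta_i). Collecting: alpha ∧ beta = (x - 4*z) dx ∧ dy + (-x) dx ∧ dz + (x - 2*z) dy ∧ dz.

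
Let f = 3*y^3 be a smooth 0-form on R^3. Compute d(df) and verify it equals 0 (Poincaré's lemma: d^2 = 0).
d(df) = 0

Step 1: df = sum_i (∂f/∂x_i) dx_i = (0) dx + (9*y^2) dy + (0) dz.
Step 2: Apply d again. Using the 1-form formula, the coefficient of dx ∧ dy in d(df) is ∂^2 f/∂x ∂y - ∂^2 f/∂y ∂x = (0) - (0) = 0 (equality of mixed partials for smooth f).
Similarly for dx ∧ dz and dy ∧ dz — all coefficients vanish. So d(df) = 0.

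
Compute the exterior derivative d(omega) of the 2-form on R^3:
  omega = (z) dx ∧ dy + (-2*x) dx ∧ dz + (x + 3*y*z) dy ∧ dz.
d(omega) = (2) dx ∧ dy ∧ dz

For a 2-form omega = sum_{i<j} g_{ij} dx_i ∧ dx_j, the exterior derivative is
  d(omega) = sum_{i<j} d(g_{ij}) ∧ dx_i ∧ dx_j = sum_{i<j, k} (∂g_{ij}/∂x_k) dx_k ∧ dx_i ∧ dx_j.
Expand each term, using dx_k ∧ dx_i ∧ dx_j = sgn(permutation) dx_{(a)} ∧ dx_{(b)} ∧ dx_{(c)} with (a < b < c) sorted:
  d(z) includes (∂/∂z)(z) dz = (1) dz, which multiplied by dx ∧ dy gives (1) dx ∧ dy ∧ dz
  d(x + 3*y*z) includes (∂/∂x)(x + 3*y*z) dx = (1) dx, which multiplied by dy ∧ dz gives (1) dx ∧ dy ∧ dz
Collecting like 3-forms: d(omega) = (2) dx ∧ dy ∧ dz.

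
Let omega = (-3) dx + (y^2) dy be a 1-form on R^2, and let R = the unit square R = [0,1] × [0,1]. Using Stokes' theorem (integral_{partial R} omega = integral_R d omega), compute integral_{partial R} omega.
integral_(partial R) omega = 0

Stokes: integral_partial_R omega = integral_R d omega with d omega = (∂Q/∂x - ∂P/∂y) dx ∧ dy.
  ∂Q/∂x = 0
  ∂P/∂y = 0
  integrand = ∂Q/∂x - ∂P/∂y = 0.
Integrating over R: integral_0^1 integral_0^1 (0) dx dy = 0.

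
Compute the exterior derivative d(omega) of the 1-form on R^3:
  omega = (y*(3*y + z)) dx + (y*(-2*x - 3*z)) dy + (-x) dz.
d(omega) = (-8*y - z) dx ∧ dy + (-y - 1) dx ∧ dz + (3*y) dy ∧ dz

For a 1-form omega = sum_i f_i dx_i, the exterior derivative is
  d(omega) = sum_{i < j} (∂f_j/∂x_i - ∂f_i/∂x_j) dx_i ∧ dx_j.
  coefficient of dx ∧ dy: ∂f_2/∂x - ∂f_1/∂y = ∂(y*(-2*x - 3*z))/∂x - ∂(y*(3*y + z))/∂y = -8*y - z
  coefficient of dx ∧ dz: ∂f_3/∂x - ∂f_1/∂z = ∂(-x)/∂x - ∂(y*(3*y + z))/∂z = -y - 1
  coefficient of dy ∧ dz: ∂f_3/∂y - ∂f_2/∂z = ∂(-x)/∂y - ∂(y*(-2*x - 3*z))/∂z = 3*y
Assembling: d(omega) = (-8*y - z) dx ∧ dy + (-y - 1) dx ∧ dz + (3*y) dy ∧ dz.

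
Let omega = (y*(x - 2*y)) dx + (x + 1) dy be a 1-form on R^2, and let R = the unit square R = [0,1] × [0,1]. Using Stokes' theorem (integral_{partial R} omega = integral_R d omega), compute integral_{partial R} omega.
integral_(partial R) omega = 5/2

Stokes: integral_partial_R omega = integral_R d omega with d omega = (∂Q/∂x - ∂P/∂y) dx ∧ dy.
  ∂Q/∂x = 1
  ∂P/∂y = x - 4*y
  integrand = ∂Q/∂x - ∂P/∂y = -x + 4*y + 1.
Integrating over R: integral_0^1 integral_0^1 (-x + 4*y + 1) dx dy = 5/2.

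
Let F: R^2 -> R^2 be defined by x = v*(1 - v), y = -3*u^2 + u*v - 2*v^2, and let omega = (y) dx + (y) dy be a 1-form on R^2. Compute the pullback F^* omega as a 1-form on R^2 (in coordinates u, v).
F^* omega = (18*u^3 - 9*u^2*v + 13*u*v^2 - 2*v^3) du + (-3*u^3 + 19*u^2*v - 3*u^2 - 8*u*v^2 + u*v + 12*v^3 - 2*v^2) dv

Using F^*(f dg) = (f ∘ F) d(g ∘ F), substitute each coordinate x_i by F_i(u, v) in f_i, and replace dx_i by d F_i = (∂F_i/∂u) du + (∂F_i/∂v) dv.
  For the x component: f_1(F) = -3*u^2 + u*v - 2*v^2; d F_1 = (0) du + (1 - 2*v) dv
  For the y component: f_2(F) = -3*u^2 + u*v - 2*v^2; d F_2 = (-6*u + v) du + (u - 4*v) dv
Combining and collecting du, dv coefficients:
  coeff of du: 18*u^3 - 9*u^2*v + 13*u*v^2 - 2*v^3
  coeff of dv: -3*u^3 + 19*u^2*v - 3*u^2 - 8*u*v^2 + u*v + 12*v^3 - 2*v^2
F^* omega = (18*u^3 - 9*u^2*v + 13*u*v^2 - 2*v^3) du + (-3*u^3 + 19*u^2*v - 3*u^2 - 8*u*v^2 + u*v + 12*v^3 - 2*v^2) dv.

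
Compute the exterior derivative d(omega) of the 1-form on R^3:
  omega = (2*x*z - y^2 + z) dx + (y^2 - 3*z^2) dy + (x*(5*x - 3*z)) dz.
d(omega) = (2*y) dx ∧ dy + (8*x - 3*z - 1) dx ∧ dz + (6*z) dy ∧ dz

For a 1-form omega = sum_i f_i dx_i, the exterior derivative is
  d(omega) = sum_{i < j} (∂f_j/∂x_i - ∂f_i/∂x_j) dx_i ∧ dx_j.
  coefficient of dx ∧ dy: ∂f_2/∂x - ∂f_1/∂y = ∂(y^2 - 3*z^2)/∂x - ∂(2*x*z - y^2 + z)/∂y = 2*y
  coefficient of dx ∧ dz: ∂f_3/∂x - ∂f_1/∂z = ∂(x*(5*x - 3*z))/∂x - ∂(2*x*z - y^2 + z)/∂z = 8*x - 3*z - 1
  coefficient of dy ∧ dz: ∂f_3/∂y - ∂f_2/∂z = ∂(x*(5*x - 3*z))/∂y - ∂(y^2 - 3*z^2)/∂z = 6*z
Assembling: d(omega) = (2*y) dx ∧ dy + (8*x - 3*z - 1) dx ∧ dz + (6*z) dy ∧ dz.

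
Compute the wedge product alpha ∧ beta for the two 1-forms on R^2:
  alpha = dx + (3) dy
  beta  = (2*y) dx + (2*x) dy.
alpha ∧ beta = (2*x - 6*y) dx ∧ dy

Distribute the wedge, using dx_i ∧ dx_j = -dx_j ∧ dx_i and dx_i ∧ dx_i = 0. For each pair (i, j) with i < j, the coefficient of dx_i ∧ dx_j in alpha ∧ beta is (alpha_i * beta_j - alpha_j * beta_i). Collecting: alpha ∧ beta = (2*x - 6*y) dx ∧ dy.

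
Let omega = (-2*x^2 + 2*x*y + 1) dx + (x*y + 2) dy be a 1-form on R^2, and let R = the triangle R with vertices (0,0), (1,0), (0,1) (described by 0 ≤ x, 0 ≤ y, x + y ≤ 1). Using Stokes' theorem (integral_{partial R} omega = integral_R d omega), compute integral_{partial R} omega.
integral_(partial R) omega = -1/6

Stokes: integral_partial_R omega = integral_R d omega with d omega = (∂Q/∂x - ∂P/∂y) dx ∧ dy.
  ∂Q/∂x = y
  ∂P/∂y = 2*x
  integrand = ∂Q/∂x - ∂P/∂y = -2*x + y.
Integrating over R: integral_0^1 integral_0^{1-x} (-2*x + y) dy dx = -1/6.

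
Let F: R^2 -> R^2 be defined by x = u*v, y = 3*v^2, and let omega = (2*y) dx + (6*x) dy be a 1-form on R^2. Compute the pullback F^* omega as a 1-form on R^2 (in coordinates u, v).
F^* omega = (6*v^3) du + (42*u*v^2) dv

Using F^*(f dg) = (f ∘ F) d(g ∘ F), substitute each coordinate x_i by F_i(u, v) in f_i, and replace dx_i by d F_i = (∂F_i/∂u) du + (∂F_i/∂v) dv.
  For the x component: f_1(F) = 6*v^2; d F_1 = (v) du + (u) dv
  For the y component: f_2(F) = 6*u*v; d F_2 = (0) du + (6*v) dv
Combining and collecting du, dv coefficients:
  coeff of du: 6*v^3
  coeff of dv: 42*u*v^2
F^* omega = (6*v^3) du + (42*u*v^2) dv.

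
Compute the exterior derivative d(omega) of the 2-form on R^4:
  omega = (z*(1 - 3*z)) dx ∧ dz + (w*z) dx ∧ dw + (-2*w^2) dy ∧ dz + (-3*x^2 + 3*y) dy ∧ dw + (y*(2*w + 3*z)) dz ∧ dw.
d(omega) = (-w) dx ∧ dz ∧ dw + (-2*w + 3*z) dy ∧ dz ∧ dw + (-6*x) dx ∧ dy ∧ dw

For a 2-form omega = sum_{i<j} g_{ij} dx_i ∧ dx_j, the exterior derivative is
  d(omega) = sum_{i<j} d(g_{ij}) ∧ dx_i ∧ dx_j = sum_{i<j, k} (∂g_{ij}/∂x_k) dx_k ∧ dx_i ∧ dx_j.
Expand each term, using dx_k ∧ dx_i ∧ dx_j = sgn(permutation) dx_{(a)} ∧ dx_{(b)} ∧ dx_{(c)} with (a < b < c) sorted:
  d(w*z) includes (∂/∂z)(w*z) dz = (w) dz, which multiplied by dx ∧ dw gives (-w) dx ∧ dz ∧ dw
  d(-2*w^2) includes (∂/∂w)(-2*w^2) dw = (-4*w) dw, which multiplied by dy ∧ dz gives (-4*w) dy ∧ dz ∧ dw
  d(-3*x^2 + 3*y) includes (∂/∂x)(-3*x^2 + 3*y) dx = (-6*x) dx, which multiplied by dy ∧ dw gives (-6*x) dx ∧ dy ∧ dw
  d(y*(2*w + 3*z)) includes (∂/∂y)(y*(2*w + 3*z)) dy = (2*w + 3*z) dy, which multiplied by dz ∧ dw gives (2*w + 3*z) dy ∧ dz ∧ dw
Collecting like 3-forms: d(omega) = (-w) dx ∧ dz ∧ dw + (-2*w + 3*z) dy ∧ dz ∧ dw + (-6*x) dx ∧ dy ∧ dw.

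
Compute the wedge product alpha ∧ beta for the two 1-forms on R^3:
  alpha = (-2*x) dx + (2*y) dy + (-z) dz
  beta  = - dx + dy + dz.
alpha ∧ beta = (-2*x + 2*y) dx ∧ dy + (-2*x - z) dx ∧ dz + (2*y + z) dy ∧ dz

Distribute the wedge, using dx_i ∧ dx_j = -dx_j ∧ dx_i and dx_i ∧ dx_i = 0. For each pair (i, j) with i < j, the coefficient of dx_i ∧ dx_j in alpha ∧ beta is (alpha_i * beta_j - alpha_j * beta_i). Collecting: alpha ∧ beta = (-2*x + 2*y) dx ∧ dy + (-2*x - z) dx ∧ dz + (2*y + z) dy ∧ dz.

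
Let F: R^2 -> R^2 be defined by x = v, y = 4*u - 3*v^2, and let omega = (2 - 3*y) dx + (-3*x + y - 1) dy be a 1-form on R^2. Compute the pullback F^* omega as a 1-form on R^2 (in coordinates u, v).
F^* omega = (16*u - 12*v^2 - 12*v - 4) du + (-24*u*v - 12*u + 18*v^3 + 27*v^2 + 6*v + 2) dv

Using F^*(f dg) = (f ∘ F) d(g ∘ F), substitute each coordinate x_i by F_i(u, v) in f_i, and replace dx_i by d F_i = (∂F_i/∂u) du + (∂F_i/∂v) dv.
  For the x component: f_1(F) = -12*u + 9*v^2 + 2; d F_1 = (0) du + (1) dv
  For the y component: f_2(F) = 4*u - 3*v^2 - 3*v - 1; d F_2 = (4) du + (-6*v) dv
Combining and collecting du, dv coefficients:
  coeff of du: 16*u - 12*v^2 - 12*v - 4
  coeff of dv: -24*u*v - 12*u + 18*v^3 + 27*v^2 + 6*v + 2
F^* omega = (16*u - 12*v^2 - 12*v - 4) du + (-24*u*v - 12*u + 18*v^3 + 27*v^2 + 6*v + 2) dv.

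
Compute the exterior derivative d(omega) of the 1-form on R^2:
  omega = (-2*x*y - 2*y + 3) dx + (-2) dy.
d(omega) = (2*x + 2) dx ∧ dy

For a 1-form omega = sum_i f_i dx_i, the exterior derivative is
  d(omega) = sum_{i < j} (∂f_j/∂x_i - ∂f_i/∂x_j) dx_i ∧ dx_j.
  coefficient of dx ∧ dy: ∂f_2/∂x - ∂f_1/∂y = ∂(-2)/∂x - ∂(-2*x*y - 2*y + 3)/∂y = 2*x + 2
Assembling: d(omega) = (2*x + 2) dx ∧ dy.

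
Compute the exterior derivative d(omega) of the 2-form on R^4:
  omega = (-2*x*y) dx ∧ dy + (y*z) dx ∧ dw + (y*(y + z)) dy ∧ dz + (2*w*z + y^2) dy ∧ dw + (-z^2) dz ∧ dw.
d(omega) = (-z) dx ∧ dy ∧ dw + (-y) dx ∧ dz ∧ dw + (-2*w) dy ∧ dz ∧ dw

For a 2-form omega = sum_{i<j} g_{ij} dx_i ∧ dx_j, the exterior derivative is
  d(omega) = sum_{i<j} d(g_{ij}) ∧ dx_i ∧ dx_j = sum_{i<j, k} (∂g_{ij}/∂x_k) dx_k ∧ dx_i ∧ dx_j.
Expand each term, using dx_k ∧ dx_i ∧ dx_j = sgn(permutation) dx_{(a)} ∧ dx_{(b)} ∧ dx_{(c)} with (a < b < c) sorted:
  d(y*z) includes (∂/∂y)(y*z) dy = (z) dy, which multiplied by dx ∧ dw gives (-z) dx ∧ dy ∧ dw
  d(y*z) includes (∂/∂z)(y*z) dz = (y) dz, which multiplied by dx ∧ dw gives (-y) dx ∧ dz ∧ dw
  d(2*w*z + y^2) includes (∂/∂z)(2*w*z + y^2) dz = (2*w) dz, which multiplied by dy ∧ dw gives (-2*w) dy ∧ dz ∧ dw
Collecting like 3-forms: d(omega) = (-z) dx ∧ dy ∧ dw + (-y) dx ∧ dz ∧ dw + (-2*w) dy ∧ dz ∧ dw.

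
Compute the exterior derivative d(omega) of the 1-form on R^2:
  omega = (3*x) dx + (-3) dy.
d(omega) = 0

For a 1-form omega = sum_i f_i dx_i, the exterior derivative is
  d(omega) = sum_{i < j} (∂f_j/∂x_i - ∂f_i/∂x_j) dx_i ∧ dx_j.

Assembling: d(omega) = 0.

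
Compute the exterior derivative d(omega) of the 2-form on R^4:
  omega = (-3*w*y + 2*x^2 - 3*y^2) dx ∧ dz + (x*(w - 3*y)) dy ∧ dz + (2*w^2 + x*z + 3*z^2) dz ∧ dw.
d(omega) = (4*w + 3*y) dx ∧ dy ∧ dz + (-3*y + z) dx ∧ dz ∧ dw + (x) dy ∧ dz ∧ dw

For a 2-form omega = sum_{i<j} g_{ij} dx_i ∧ dx_j, the exterior derivative is
  d(omega) = sum_{i<j} d(g_{ij}) ∧ dx_i ∧ dx_j = sum_{i<j, k} (∂g_{ij}/∂x_k) dx_k ∧ dx_i ∧ dx_j.
Expand each term, using dx_k ∧ dx_i ∧ dx_j = sgn(permutation) dx_{(a)} ∧ dx_{(b)} ∧ dx_{(c)} with (a < b < c) sorted:
  d(-3*w*y + 2*x^2 - 3*y^2) includes (∂/∂y)(-3*w*y + 2*x^2 - 3*y^2) dy = (-3*w - 6*y) dy, which multiplied by dx ∧ dz gives (3*w + 6*y) dx ∧ dy ∧ dz
  d(-3*w*y + 2*x^2 - 3*y^2) includes (∂/∂w)(-3*w*y + 2*x^2 - 3*y^2) dw = (-3*y) dw, which multiplied by dx ∧ dz gives (-3*y) dx ∧ dz ∧ dw
  d(x*(w - 3*y)) includes (∂/∂x)(x*(w - 3*y)) dx = (w - 3*y) dx, which multiplied by dy ∧ dz gives (w - 3*y) dx ∧ dy ∧ dz
  d(x*(w - 3*y)) includes (∂/∂w)(x*(w - 3*y)) dw = (x) dw, which multiplied by dy ∧ dz gives (x) dy ∧ dz ∧ dw
  d(2*w^2 + x*z + 3*z^2) includes (∂/∂x)(2*w^2 + x*z + 3*z^2) dx = (z) dx, which multiplied by dz ∧ dw gives (z) dx ∧ dz ∧ dw
Collecting like 3-forms: d(omega) = (4*w + 3*y) dx ∧ dy ∧ dz + (-3*y + z) dx ∧ dz ∧ dw + (x) dy ∧ dz ∧ dw.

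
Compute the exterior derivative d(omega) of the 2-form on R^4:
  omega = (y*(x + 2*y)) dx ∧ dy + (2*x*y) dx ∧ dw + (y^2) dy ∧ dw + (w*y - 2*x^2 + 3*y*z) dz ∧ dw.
d(omega) = (-2*x) dx ∧ dy ∧ dw + (-4*x) dx ∧ dz ∧ dw + (w + 3*z) dy ∧ dz ∧ dw

For a 2-form omega = sum_{i<j} g_{ij} dx_i ∧ dx_j, the exterior derivative is
  d(omega) = sum_{i<j} d(g_{ij}) ∧ dx_i ∧ dx_j = sum_{i<j, k} (∂g_{ij}/∂x_k) dx_k ∧ dx_i ∧ dx_j.
Expand each term, using dx_k ∧ dx_i ∧ dx_j = sgn(permutation) dx_{(a)} ∧ dx_{(b)} ∧ dx_{(c)} with (a < b < c) sorted:
  d(2*x*y) includes (∂/∂y)(2*x*y) dy = (2*x) dy, which multiplied by dx ∧ dw gives (-2*x) dx ∧ dy ∧ dw
  d(w*y - 2*x^2 + 3*y*z) includes (∂/∂x)(w*y - 2*x^2 + 3*y*z) dx = (-4*x) dx, which multiplied by dz ∧ dw gives (-4*x) dx ∧ dz ∧ dw
  d(w*y - 2*x^2 + 3*y*z) includes (∂/∂y)(w*y - 2*x^2 + 3*y*z) dy = (w + 3*z) dy, which multiplied by dz ∧ dw gives (w + 3*z) dy ∧ dz ∧ dw
Collecting like 3-forms: d(omega) = (-2*x) dx ∧ dy ∧ dw + (-4*x) dx ∧ dz ∧ dw + (w + 3*z) dy ∧ dz ∧ dw.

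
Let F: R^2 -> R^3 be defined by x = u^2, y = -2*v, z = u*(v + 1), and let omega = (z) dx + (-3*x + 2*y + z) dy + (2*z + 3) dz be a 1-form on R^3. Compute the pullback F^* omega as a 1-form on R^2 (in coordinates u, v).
F^* omega = (2*u^2*v + 2*u^2 + 2*u*v^2 + 4*u*v + 2*u + 3*v + 3) du + (2*u^2*v + 8*u^2 - 2*u*v + u + 8*v) dv

Using F^*(f dg) = (f ∘ F) d(g ∘ F), substitute each coordinate x_i by F_i(u, v) in f_i, and replace dx_i by d F_i = (∂F_i/∂u) du + (∂F_i/∂v) dv.
  For the x component: f_1(F) = u*(v + 1); d F_1 = (2*u) du + (0) dv
  For the y component: f_2(F) = -3*u^2 + u*v + u - 4*v; d F_2 = (0) du + (-2) dv
  For the z component: f_3(F) = 2*u*v + 2*u + 3; d F_3 = (v + 1) du + (u) dv
Combining and collecting du, dv coefficients:
  coeff of du: 2*u^2*v + 2*u^2 + 2*u*v^2 + 4*u*v + 2*u + 3*v + 3
  coeff of dv: 2*u^2*v + 8*u^2 - 2*u*v + u + 8*v
F^* omega = (2*u^2*v + 2*u^2 + 2*u*v^2 + 4*u*v + 2*u + 3*v + 3) du + (2*u^2*v + 8*u^2 - 2*u*v + u + 8*v) dv.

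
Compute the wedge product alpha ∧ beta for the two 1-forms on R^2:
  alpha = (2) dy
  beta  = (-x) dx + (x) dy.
alpha ∧ beta = (2*x) dx ∧ dy

Distribute the wedge, using dx_i ∧ dx_j = -dx_j ∧ dx_i and dx_i ∧ dx_i = 0. For each pair (i, j) with i < j, the coefficient of dx_i ∧ dx_j in alpha ∧ beta is (alpha_i * beta_j - alpha_j * beta_i). Collecting: alpha ∧ beta = (2*x) dx ∧ dy.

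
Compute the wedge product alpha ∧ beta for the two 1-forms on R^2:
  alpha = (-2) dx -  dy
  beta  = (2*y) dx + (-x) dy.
alpha ∧ beta = (2*x + 2*y) dx ∧ dy

Distribute the wedge, using dx_i ∧ dx_j = -dx_j ∧ dx_i and dx_i ∧ dx_i = 0. For each pair (i, j) with i < j, the coefficient of dx_i ∧ dx_j in alpha ∧ beta is (alpha_i * beta_j - alpha_j * beta_i). Collecting: alpha ∧ beta = (2*x + 2*y) dx ∧ dy.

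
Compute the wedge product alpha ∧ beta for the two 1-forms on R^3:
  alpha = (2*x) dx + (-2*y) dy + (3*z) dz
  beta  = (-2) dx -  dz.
alpha ∧ beta = (-2*x + 6*z) dx ∧ dz + (-4*y) dx ∧ dy + (2*y) dy ∧ dz

Distribute the wedge, using dx_i ∧ dx_j = -dx_j ∧ dx_i and dx_i ∧ dx_i = 0. For each pair (i, j) with i < j, the coefficient of dx_i ∧ dx_j in alpha ∧ beta is (alpha_i * beta_j - alpha_j * beta_i). Collecting: alpha ∧ beta = (-2*x + 6*z) dx ∧ dz + (-4*y) dx ∧ dy + (2*y) dy ∧ dz.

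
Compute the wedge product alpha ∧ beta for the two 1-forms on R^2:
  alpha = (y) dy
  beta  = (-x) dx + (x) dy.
alpha ∧ beta = (x*y) dx ∧ dy

Distribute the wedge, using dx_i ∧ dx_j = -dx_j ∧ dx_i and dx_i ∧ dx_i = 0. For each pair (i, j) with i < j, the coefficient of dx_i ∧ dx_j in alpha ∧ beta is (alpha_i * beta_j - alpha_j * beta_i). Collecting: alpha ∧ beta = (x*y) dx ∧ dy.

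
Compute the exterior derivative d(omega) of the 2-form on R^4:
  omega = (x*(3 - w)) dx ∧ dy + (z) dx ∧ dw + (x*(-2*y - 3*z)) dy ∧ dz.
d(omega) = (-x) dx ∧ dy ∧ dw + (-1) dx ∧ dz ∧ dw + (-2*y - 3*z) dx ∧ dy ∧ dz

For a 2-form omega = sum_{i<j} g_{ij} dx_i ∧ dx_j, the exterior derivative is
  d(omega) = sum_{i<j} d(g_{ij}) ∧ dx_i ∧ dx_j = sum_{i<j, k} (∂g_{ij}/∂x_k) dx_k ∧ dx_i ∧ dx_j.
Expand each term, using dx_k ∧ dx_i ∧ dx_j = sgn(permutation) dx_{(a)} ∧ dx_{(b)} ∧ dx_{(c)} with (a < b < c) sorted:
  d(x*(3 - w)) includes (∂/∂w)(x*(3 - w)) dw = (-x) dw, which multiplied by dx ∧ dy gives (-x) dx ∧ dy ∧ dw
  d(z) includes (∂/∂z)(z) dz = (1) dz, which multiplied by dx ∧ dw gives (-1) dx ∧ dz ∧ dw
  d(x*(-2*y - 3*z)) includes (∂/∂x)(x*(-2*y - 3*z)) dx = (-2*y - 3*z) dx, which multiplied by dy ∧ dz gives (-2*y - 3*z) dx ∧ dy ∧ dz
Collecting like 3-forms: d(omega) = (-x) dx ∧ dy ∧ dw + (-1) dx ∧ dz ∧ dw + (-2*y - 3*z) dx ∧ dy ∧ dz.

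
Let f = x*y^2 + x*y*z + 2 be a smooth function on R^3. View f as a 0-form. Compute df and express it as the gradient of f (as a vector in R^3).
df = (y*(y + z)) dx + (x*(2*y + z)) dy + (x*y) dz; grad f = (y*(y + z), x*(2*y + z), x*y)

For a 0-form f, d f = (∂f/∂x) dx + (∂f/∂y) dy + (∂f/∂z) dz. The components of the vector representation are exactly the entries of grad f in Cartesian coordinates:
  ∂f/∂x = y*(y + z)
  ∂f/∂y = x*(2*y + z)
  ∂f/∂z = x*y.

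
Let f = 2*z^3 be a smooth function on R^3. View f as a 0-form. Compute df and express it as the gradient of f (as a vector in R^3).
df = (0) dx + (0) dy + (6*z^2) dz; grad f = (0, 0, 6*z^2)

For a 0-form f, d f = (∂f/∂x) dx + (∂f/∂y) dy + (∂f/∂z) dz. The components of the vector representation are exactly the entries of grad f in Cartesian coordinates:
  ∂f/∂x = 0
  ∂f/∂y = 0
  ∂f/∂z = 6*z^2.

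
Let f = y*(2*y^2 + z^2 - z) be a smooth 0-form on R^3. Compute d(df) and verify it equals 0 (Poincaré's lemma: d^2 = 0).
d(df) = 0

Step 1: df = sum_i (∂f/∂x_i) dx_i = (0) dx + (6*y^2 + z^2 - z) dy + (y*(2*z - 1)) dz.
Step 2: Apply d again. Using the 1-form formula, the coefficient of dx ∧ dy in d(df) is ∂^2 f/∂x ∂y - ∂^2 f/∂y ∂x = (0) - (0) = 0 (equality of mixed partials for smooth f).
Similarly for dx ∧ dz and dy ∧ dz — all coefficients vanish. So d(df) = 0.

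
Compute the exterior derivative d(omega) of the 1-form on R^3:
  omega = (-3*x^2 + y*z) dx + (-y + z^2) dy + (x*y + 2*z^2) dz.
d(omega) = (-z) dx ∧ dy + (x - 2*z) dy ∧ dz

For a 1-form omega = sum_i f_i dx_i, the exterior derivative is
  d(omega) = sum_{i < j} (∂f_j/∂x_i - ∂f_i/∂x_j) dx_i ∧ dx_j.
  coefficient of dx ∧ dy: ∂f_2/∂x - ∂f_1/∂y = ∂(-y + z^2)/∂x - ∂(-3*x^2 + y*z)/∂y = -z
  coefficient of dy ∧ dz: ∂f_3/∂y - ∂f_2/∂z = ∂(x*y + 2*z^2)/∂y - ∂(-y + z^2)/∂z = x - 2*z
Assembling: d(omega) = (-z) dx ∧ dy + (x - 2*z) dy ∧ dz.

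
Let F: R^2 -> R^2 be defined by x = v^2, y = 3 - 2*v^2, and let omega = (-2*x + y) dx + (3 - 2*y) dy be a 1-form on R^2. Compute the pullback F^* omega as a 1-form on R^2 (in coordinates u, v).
F^* omega = (-24*v^3 + 18*v) dv

Using F^*(f dg) = (f ∘ F) d(g ∘ F), substitute each coordinate x_i by F_i(u, v) in f_i, and replace dx_i by d F_i = (∂F_i/∂u) du + (∂F_i/∂v) dv.
  For the x component: f_1(F) = 3 - 4*v^2; d F_1 = (0) du + (2*v) dv
  For the y component: f_2(F) = 4*v^2 - 3; d F_2 = (0) du + (-4*v) dv
Combining and collecting du, dv coefficients:
  coeff of du: 0
  coeff of dv: -24*v^3 + 18*v
F^* omega = (-24*v^3 + 18*v) dv.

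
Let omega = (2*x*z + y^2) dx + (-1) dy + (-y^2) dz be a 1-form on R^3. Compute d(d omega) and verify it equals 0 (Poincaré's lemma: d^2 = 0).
d(d omega) = 0

Step 1: d omega = sum_{i<j} (∂f_j/∂x_i - ∂f_i/∂x_j) dx_i ∧ dx_j:
  coeff of dx ∧ dy: -2*y
  coeff of dx ∧ dz: -2*x
  coeff of dy ∧ dz: -2*y
Step 2: Apply d again to each 2-form coefficient. The only possible 3-form in R^3 is dx ∧ dy ∧ dz, with coefficient
  ∂(coeff of dy∧dz)/∂x - ∂(coeff of dx∧dz)/∂y + ∂(coeff of dx∧dy)/∂z
  = ∂/∂x (-2*y) - ∂/∂y (-2*x) + ∂/∂z (-2*y).
Each of these terms simplifies to sums of mixed partials that cancel in pairs. The result is 0 (by equality of mixed partials for smooth functions — Schwarz / Clairaut).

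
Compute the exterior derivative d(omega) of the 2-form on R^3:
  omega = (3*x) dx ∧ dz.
d(omega) = 0

For a 2-form omega = sum_{i<j} g_{ij} dx_i ∧ dx_j, the exterior derivative is
  d(omega) = sum_{i<j} d(g_{ij}) ∧ dx_i ∧ dx_j = sum_{i<j, k} (∂g_{ij}/∂x_k) dx_k ∧ dx_i ∧ dx_j.
Expand each term, using dx_k ∧ dx_i ∧ dx_j = sgn(permutation) dx_{(a)} ∧ dx_{(b)} ∧ dx_{(c)} with (a < b < c) sorted:

Collecting like 3-forms: d(omega) = 0.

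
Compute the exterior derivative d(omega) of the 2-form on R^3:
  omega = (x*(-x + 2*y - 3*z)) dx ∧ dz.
d(omega) = (-2*x) dx ∧ dy ∧ dz

For a 2-form omega = sum_{i<j} g_{ij} dx_i ∧ dx_j, the exterior derivative is
  d(omega) = sum_{i<j} d(g_{ij}) ∧ dx_i ∧ dx_j = sum_{i<j, k} (∂g_{ij}/∂x_k) dx_k ∧ dx_i ∧ dx_j.
Expand each term, using dx_k ∧ dx_i ∧ dx_j = sgn(permutation) dx_{(a)} ∧ dx_{(b)} ∧ dx_{(c)} with (a < b < c) sorted:
  d(x*(-x + 2*y - 3*z)) includes (∂/∂y)(x*(-x + 2*y - 3*z)) dy = (2*x) dy, which multiplied by dx ∧ dz gives (-2*x) dx ∧ dy ∧ dz
Collecting like 3-forms: d(omega) = (-2*x) dx ∧ dy ∧ dz.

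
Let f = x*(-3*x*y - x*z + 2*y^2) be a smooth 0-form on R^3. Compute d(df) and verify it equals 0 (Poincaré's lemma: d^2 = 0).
d(df) = 0

Step 1: df = sum_i (∂f/∂x_i) dx_i = (-6*x*y - 2*x*z + 2*y^2) dx + (x*(-3*x + 4*y)) dy + (-x^2) dz.
Step 2: Apply d again. Using the 1-form formula, the coefficient of dx ∧ dy in d(df) is ∂^2 f/∂x ∂y - ∂^2 f/∂y ∂x = (-6*x + 4*y) - (-6*x + 4*y) = 0 (equality of mixed partials for smooth f).
Similarly for dx ∧ dz and dy ∧ dz — all coefficients vanish. So d(df) = 0.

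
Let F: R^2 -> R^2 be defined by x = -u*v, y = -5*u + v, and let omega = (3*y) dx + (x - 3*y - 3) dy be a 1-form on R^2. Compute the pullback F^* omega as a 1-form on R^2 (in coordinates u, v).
F^* omega = (20*u*v - 75*u - 3*v^2 + 15*v + 15) du + (15*u^2 - 4*u*v + 15*u - 3*v - 3) dv

Using F^*(f dg) = (f ∘ F) d(g ∘ F), substitute each coordinate x_i by F_i(u, v) in f_i, and replace dx_i by d F_i = (∂F_i/∂u) du + (∂F_i/∂v) dv.
  For the x component: f_1(F) = -15*u + 3*v; d F_1 = (-v) du + (-u) dv
  For the y component: f_2(F) = -u*v + 15*u - 3*v - 3; d F_2 = (-5) du + (1) dv
Combining and collecting du, dv coefficients:
  coeff of du: 20*u*v - 75*u - 3*v^2 + 15*v + 15
  coeff of dv: 15*u^2 - 4*u*v + 15*u - 3*v - 3
F^* omega = (20*u*v - 75*u - 3*v^2 + 15*v + 15) du + (15*u^2 - 4*u*v + 15*u - 3*v - 3) dv.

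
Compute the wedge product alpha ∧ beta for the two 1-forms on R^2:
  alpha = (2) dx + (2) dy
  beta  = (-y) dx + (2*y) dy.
alpha ∧ beta = (6*y) dx ∧ dy

Distribute the wedge, using dx_i ∧ dx_j = -dx_j ∧ dx_i and dx_i ∧ dx_i = 0. For each pair (i, j) with i < j, the coefficient of dx_i ∧ dx_j in alpha ∧ beta is (alpha_i * beta_j - alpha_j * beta_i). Collecting: alpha ∧ beta = (6*y) dx ∧ dy.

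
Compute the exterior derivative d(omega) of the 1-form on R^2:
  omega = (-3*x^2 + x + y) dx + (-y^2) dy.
d(omega) = (-1) dx ∧ dy

For a 1-form omega = sum_i f_i dx_i, the exterior derivative is
  d(omega) = sum_{i < j} (∂f_j/∂x_i - ∂f_i/∂x_j) dx_i ∧ dx_j.
  coefficient of dx ∧ dy: ∂f_2/∂x - ∂f_1/∂y = ∂(-y^2)/∂x - ∂(-3*x^2 + x + y)/∂y = -1
Assembling: d(omega) = (-1) dx ∧ dy.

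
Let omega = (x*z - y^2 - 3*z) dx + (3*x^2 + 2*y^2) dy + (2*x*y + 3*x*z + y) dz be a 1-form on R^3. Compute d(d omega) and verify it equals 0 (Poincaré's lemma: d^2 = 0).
d(d omega) = 0

Step 1: d omega = sum_{i<j} (∂f_j/∂x_i - ∂f_i/∂x_j) dx_i ∧ dx_j:
  coeff of dx ∧ dy: 6*x + 2*y
  coeff of dx ∧ dz: -x + 2*y + 3*z + 3
  coeff of dy ∧ dz: 2*x + 1
Step 2: Apply d again to each 2-form coefficient. The only possible 3-form in R^3 is dx ∧ dy ∧ dz, with coefficient
  ∂(coeff of dy∧dz)/∂x - ∂(coeff of dx∧dz)/∂y + ∂(coeff of dx∧dy)/∂z
  = ∂/∂x (2*x + 1) - ∂/∂y (-x + 2*y + 3*z + 3) + ∂/∂z (6*x + 2*y).
Each of these terms simplifies to sums of mixed partials that cancel in pairs. The result is 0 (by equality of mixed partials for smooth functions — Schwarz / Clairaut).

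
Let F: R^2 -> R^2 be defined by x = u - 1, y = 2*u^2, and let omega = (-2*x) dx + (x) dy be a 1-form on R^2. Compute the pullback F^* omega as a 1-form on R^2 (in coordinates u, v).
F^* omega = (4*u^2 - 6*u + 2) du

Using F^*(f dg) = (f ∘ F) d(g ∘ F), substitute each coordinate x_i by F_i(u, v) in f_i, and replace dx_i by d F_i = (∂F_i/∂u) du + (∂F_i/∂v) dv.
  For the x component: f_1(F) = 2 - 2*u; d F_1 = (1) du + (0) dv
  For the y component: f_2(F) = u - 1; d F_2 = (4*u) du + (0) dv
Combining and collecting du, dv coefficients:
  coeff of du: 4*u^2 - 6*u + 2
  coeff of dv: 0
F^* omega = (4*u^2 - 6*u + 2) du.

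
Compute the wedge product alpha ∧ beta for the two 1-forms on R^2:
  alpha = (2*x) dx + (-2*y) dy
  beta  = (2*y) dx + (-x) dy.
alpha ∧ beta = (-2*x^2 + 4*y^2) dx ∧ dy

Distribute the wedge, using dx_i ∧ dx_j = -dx_j ∧ dx_i and dx_i ∧ dx_i = 0. For each pair (i, j) with i < j, the coefficient of dx_i ∧ dx_j in alpha ∧ beta is (alpha_i * beta_j - alpha_j * beta_i). Collecting: alpha ∧ beta = (-2*x^2 + 4*y^2) dx ∧ dy.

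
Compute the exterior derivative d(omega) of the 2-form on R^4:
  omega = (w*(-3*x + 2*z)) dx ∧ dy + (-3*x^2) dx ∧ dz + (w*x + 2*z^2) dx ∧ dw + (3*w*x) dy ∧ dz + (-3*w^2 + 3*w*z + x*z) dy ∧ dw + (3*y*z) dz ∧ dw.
d(omega) = (5*w) dx ∧ dy ∧ dz + (-3*x + 3*z) dx ∧ dy ∧ dw + (-4*z) dx ∧ dz ∧ dw + (-3*w + 2*x + 3*z) dy ∧ dz ∧ dw

For a 2-form omega = sum_{i<j} g_{ij} dx_i ∧ dx_j, the exterior derivative is
  d(omega) = sum_{i<j} d(g_{ij}) ∧ dx_i ∧ dx_j = sum_{i<j, k} (∂g_{ij}/∂x_k) dx_k ∧ dx_i ∧ dx_j.
Expand each term, using dx_k ∧ dx_i ∧ dx_j = sgn(permutation) dx_{(a)} ∧ dx_{(b)} ∧ dx_{(c)} with (a < b < c) sorted:
  d(w*(-3*x + 2*z)) includes (∂/∂z)(w*(-3*x + 2*z)) dz = (2*w) dz, which multiplied by dx ∧ dy gives (2*w) dx ∧ dy ∧ dz
  d(w*(-3*x + 2*z)) includes (∂/∂w)(w*(-3*x + 2*z)) dw = (-3*x + 2*z) dw, which multiplied by dx ∧ dy gives (-3*x + 2*z) dx ∧ dy ∧ dw
  d(w*x + 2*z^2) includes (∂/∂z)(w*x + 2*z^2) dz = (4*z) dz, which multiplied by dx ∧ dw gives (-4*z) dx ∧ dz ∧ dw
  d(3*w*x) includes (∂/∂x)(3*w*x) dx = (3*w) dx, which multiplied by dy ∧ dz gives (3*w) dx ∧ dy ∧ dz
  d(3*w*x) includes (∂/∂w)(3*w*x) dw = (3*x) dw, which multiplied by dy ∧ dz gives (3*x) dy ∧ dz ∧ dw
  d(-3*w^2 + 3*w*z + x*z) includes (∂/∂x)(-3*w^2 + 3*w*z + x*z) dx = (z) dx, which multiplied by dy ∧ dw gives (z) dx ∧ dy ∧ dw
  d(-3*w^2 + 3*w*z + x*z) includes (∂/∂z)(-3*w^2 + 3*w*z + x*z) dz = (3*w + x) dz, which multiplied by dy ∧ dw gives (-3*w - x) dy ∧ dz ∧ dw
  d(3*y*z) includes (∂/∂y)(3*y*z) dy = (3*z) dy, which multiplied by dz ∧ dw gives (3*z) dy ∧ dz ∧ dw
Collecting like 3-forms: d(omega) = (5*w) dx ∧ dy ∧ dz + (-3*x + 3*z) dx ∧ dy ∧ dw + (-4*z) dx ∧ dz ∧ dw + (-3*w + 2*x + 3*z) dy ∧ dz ∧ dw.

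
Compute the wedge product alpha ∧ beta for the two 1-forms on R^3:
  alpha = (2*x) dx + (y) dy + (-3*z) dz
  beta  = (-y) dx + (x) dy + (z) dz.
alpha ∧ beta = (2*x^2 + y^2) dx ∧ dy + (z*(2*x - 3*y)) dx ∧ dz + (z*(3*x + y)) dy ∧ dz

Distribute the wedge, using dx_i ∧ dx_j = -dx_j ∧ dx_i and dx_i ∧ dx_i = 0. For each pair (i, j) with i < j, the coefficient of dx_i ∧ dx_j in alpha ∧ beta is (alpha_i * beta_j - alpha_j * beta_i). Collecting: alpha ∧ beta = (2*x^2 + y^2) dx ∧ dy + (z*(2*x - 3*y)) dx ∧ dz + (z*(3*x + y)) dy ∧ dz.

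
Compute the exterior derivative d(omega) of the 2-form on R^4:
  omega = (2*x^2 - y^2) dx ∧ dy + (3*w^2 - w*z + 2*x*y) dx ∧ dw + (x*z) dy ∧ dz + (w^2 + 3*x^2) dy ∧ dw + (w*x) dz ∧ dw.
d(omega) = (4*x) dx ∧ dy ∧ dw + (2*w) dx ∧ dz ∧ dw + (z) dx ∧ dy ∧ dz

For a 2-form omega = sum_{i<j} g_{ij} dx_i ∧ dx_j, the exterior derivative is
  d(omega) = sum_{i<j} d(g_{ij}) ∧ dx_i ∧ dx_j = sum_{i<j, k} (∂g_{ij}/∂x_k) dx_k ∧ dx_i ∧ dx_j.
Expand each term, using dx_k ∧ dx_i ∧ dx_j = sgn(permutation) dx_{(a)} ∧ dx_{(b)} ∧ dx_{(c)} with (a < b < c) sorted:
  d(3*w^2 - w*z + 2*x*y) includes (∂/∂y)(3*w^2 - w*z + 2*x*y) dy = (2*x) dy, which multiplied by dx ∧ dw gives (-2*x) dx ∧ dy ∧ dw
  d(3*w^2 - w*z + 2*x*y) includes (∂/∂z)(3*w^2 - w*z + 2*x*y) dz = (-w) dz, which multiplied by dx ∧ dw gives (w) dx ∧ dz ∧ dw
  d(x*z) includes (∂/∂x)(x*z) dx = (z) dx, which multiplied by dy ∧ dz gives (z) dx ∧ dy ∧ dz
  d(w^2 + 3*x^2) includes (∂/∂x)(w^2 + 3*x^2) dx = (6*x) dx, which multiplied by dy ∧ dw gives (6*x) dx ∧ dy ∧ dw
  d(w*x) includes (∂/∂x)(w*x) dx = (w) dx, which multiplied by dz ∧ dw gives (w) dx ∧ dz ∧ dw
Collecting like 3-forms: d(omega) = (4*x) dx ∧ dy ∧ dw + (2*w) dx ∧ dz ∧ dw + (z) dx ∧ dy ∧ dz.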